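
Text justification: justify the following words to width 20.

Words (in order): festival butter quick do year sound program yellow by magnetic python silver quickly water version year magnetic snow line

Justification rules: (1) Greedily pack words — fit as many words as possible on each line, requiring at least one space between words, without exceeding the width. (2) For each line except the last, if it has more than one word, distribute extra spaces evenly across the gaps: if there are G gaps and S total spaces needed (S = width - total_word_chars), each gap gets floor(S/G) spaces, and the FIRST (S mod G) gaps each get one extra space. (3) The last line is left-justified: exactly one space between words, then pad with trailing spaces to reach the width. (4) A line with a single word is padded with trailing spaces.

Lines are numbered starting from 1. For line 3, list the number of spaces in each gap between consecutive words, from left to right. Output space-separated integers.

Answer: 3 2

Derivation:
Line 1: ['festival', 'butter'] (min_width=15, slack=5)
Line 2: ['quick', 'do', 'year', 'sound'] (min_width=19, slack=1)
Line 3: ['program', 'yellow', 'by'] (min_width=17, slack=3)
Line 4: ['magnetic', 'python'] (min_width=15, slack=5)
Line 5: ['silver', 'quickly', 'water'] (min_width=20, slack=0)
Line 6: ['version', 'year'] (min_width=12, slack=8)
Line 7: ['magnetic', 'snow', 'line'] (min_width=18, slack=2)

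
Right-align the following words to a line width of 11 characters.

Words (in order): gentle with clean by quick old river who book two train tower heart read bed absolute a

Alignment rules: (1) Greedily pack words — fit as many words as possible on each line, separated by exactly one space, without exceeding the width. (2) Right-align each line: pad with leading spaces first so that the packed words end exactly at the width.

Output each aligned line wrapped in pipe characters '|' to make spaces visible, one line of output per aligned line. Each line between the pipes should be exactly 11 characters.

Line 1: ['gentle', 'with'] (min_width=11, slack=0)
Line 2: ['clean', 'by'] (min_width=8, slack=3)
Line 3: ['quick', 'old'] (min_width=9, slack=2)
Line 4: ['river', 'who'] (min_width=9, slack=2)
Line 5: ['book', 'two'] (min_width=8, slack=3)
Line 6: ['train', 'tower'] (min_width=11, slack=0)
Line 7: ['heart', 'read'] (min_width=10, slack=1)
Line 8: ['bed'] (min_width=3, slack=8)
Line 9: ['absolute', 'a'] (min_width=10, slack=1)

Answer: |gentle with|
|   clean by|
|  quick old|
|  river who|
|   book two|
|train tower|
| heart read|
|        bed|
| absolute a|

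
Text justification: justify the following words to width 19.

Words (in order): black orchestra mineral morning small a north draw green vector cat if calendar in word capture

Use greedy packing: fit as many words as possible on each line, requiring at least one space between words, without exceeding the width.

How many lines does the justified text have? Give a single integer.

Line 1: ['black', 'orchestra'] (min_width=15, slack=4)
Line 2: ['mineral', 'morning'] (min_width=15, slack=4)
Line 3: ['small', 'a', 'north', 'draw'] (min_width=18, slack=1)
Line 4: ['green', 'vector', 'cat', 'if'] (min_width=19, slack=0)
Line 5: ['calendar', 'in', 'word'] (min_width=16, slack=3)
Line 6: ['capture'] (min_width=7, slack=12)
Total lines: 6

Answer: 6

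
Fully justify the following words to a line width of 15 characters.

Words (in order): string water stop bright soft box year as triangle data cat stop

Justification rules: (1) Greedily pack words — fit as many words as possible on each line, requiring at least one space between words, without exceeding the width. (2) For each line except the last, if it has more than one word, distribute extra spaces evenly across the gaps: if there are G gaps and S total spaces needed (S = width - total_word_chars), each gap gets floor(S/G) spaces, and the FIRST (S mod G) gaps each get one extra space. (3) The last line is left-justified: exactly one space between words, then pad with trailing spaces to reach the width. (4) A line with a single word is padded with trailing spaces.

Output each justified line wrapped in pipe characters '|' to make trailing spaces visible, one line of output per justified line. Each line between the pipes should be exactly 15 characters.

Line 1: ['string', 'water'] (min_width=12, slack=3)
Line 2: ['stop', 'bright'] (min_width=11, slack=4)
Line 3: ['soft', 'box', 'year'] (min_width=13, slack=2)
Line 4: ['as', 'triangle'] (min_width=11, slack=4)
Line 5: ['data', 'cat', 'stop'] (min_width=13, slack=2)

Answer: |string    water|
|stop     bright|
|soft  box  year|
|as     triangle|
|data cat stop  |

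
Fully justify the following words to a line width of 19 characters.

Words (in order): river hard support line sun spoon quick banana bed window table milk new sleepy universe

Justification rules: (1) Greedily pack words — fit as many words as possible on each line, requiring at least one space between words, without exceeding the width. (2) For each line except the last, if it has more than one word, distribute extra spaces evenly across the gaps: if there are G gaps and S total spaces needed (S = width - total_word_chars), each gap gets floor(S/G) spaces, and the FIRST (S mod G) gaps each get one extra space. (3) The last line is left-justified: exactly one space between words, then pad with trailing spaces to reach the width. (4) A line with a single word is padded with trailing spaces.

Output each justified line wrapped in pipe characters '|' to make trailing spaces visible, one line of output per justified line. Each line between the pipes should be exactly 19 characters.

Answer: |river  hard support|
|line    sun   spoon|
|quick   banana  bed|
|window  table  milk|
|new sleepy universe|

Derivation:
Line 1: ['river', 'hard', 'support'] (min_width=18, slack=1)
Line 2: ['line', 'sun', 'spoon'] (min_width=14, slack=5)
Line 3: ['quick', 'banana', 'bed'] (min_width=16, slack=3)
Line 4: ['window', 'table', 'milk'] (min_width=17, slack=2)
Line 5: ['new', 'sleepy', 'universe'] (min_width=19, slack=0)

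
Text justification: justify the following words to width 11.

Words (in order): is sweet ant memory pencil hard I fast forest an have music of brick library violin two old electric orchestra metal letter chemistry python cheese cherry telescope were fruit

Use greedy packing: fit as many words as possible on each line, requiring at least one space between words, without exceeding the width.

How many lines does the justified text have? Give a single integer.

Answer: 20

Derivation:
Line 1: ['is', 'sweet'] (min_width=8, slack=3)
Line 2: ['ant', 'memory'] (min_width=10, slack=1)
Line 3: ['pencil', 'hard'] (min_width=11, slack=0)
Line 4: ['I', 'fast'] (min_width=6, slack=5)
Line 5: ['forest', 'an'] (min_width=9, slack=2)
Line 6: ['have', 'music'] (min_width=10, slack=1)
Line 7: ['of', 'brick'] (min_width=8, slack=3)
Line 8: ['library'] (min_width=7, slack=4)
Line 9: ['violin', 'two'] (min_width=10, slack=1)
Line 10: ['old'] (min_width=3, slack=8)
Line 11: ['electric'] (min_width=8, slack=3)
Line 12: ['orchestra'] (min_width=9, slack=2)
Line 13: ['metal'] (min_width=5, slack=6)
Line 14: ['letter'] (min_width=6, slack=5)
Line 15: ['chemistry'] (min_width=9, slack=2)
Line 16: ['python'] (min_width=6, slack=5)
Line 17: ['cheese'] (min_width=6, slack=5)
Line 18: ['cherry'] (min_width=6, slack=5)
Line 19: ['telescope'] (min_width=9, slack=2)
Line 20: ['were', 'fruit'] (min_width=10, slack=1)
Total lines: 20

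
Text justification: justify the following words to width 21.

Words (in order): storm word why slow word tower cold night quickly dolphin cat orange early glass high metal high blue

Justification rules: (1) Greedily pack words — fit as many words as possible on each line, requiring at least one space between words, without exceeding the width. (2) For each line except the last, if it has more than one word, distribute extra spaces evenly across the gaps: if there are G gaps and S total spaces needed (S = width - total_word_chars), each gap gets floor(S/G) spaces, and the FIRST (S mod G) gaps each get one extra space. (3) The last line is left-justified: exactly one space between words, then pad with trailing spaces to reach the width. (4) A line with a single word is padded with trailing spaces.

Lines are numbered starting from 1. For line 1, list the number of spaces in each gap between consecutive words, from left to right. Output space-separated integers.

Line 1: ['storm', 'word', 'why', 'slow'] (min_width=19, slack=2)
Line 2: ['word', 'tower', 'cold', 'night'] (min_width=21, slack=0)
Line 3: ['quickly', 'dolphin', 'cat'] (min_width=19, slack=2)
Line 4: ['orange', 'early', 'glass'] (min_width=18, slack=3)
Line 5: ['high', 'metal', 'high', 'blue'] (min_width=20, slack=1)

Answer: 2 2 1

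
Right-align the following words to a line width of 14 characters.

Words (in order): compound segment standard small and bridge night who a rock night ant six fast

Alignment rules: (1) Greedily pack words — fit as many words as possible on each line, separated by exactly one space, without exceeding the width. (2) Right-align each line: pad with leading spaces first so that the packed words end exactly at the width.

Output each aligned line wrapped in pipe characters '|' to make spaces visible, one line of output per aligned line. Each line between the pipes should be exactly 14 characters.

Line 1: ['compound'] (min_width=8, slack=6)
Line 2: ['segment'] (min_width=7, slack=7)
Line 3: ['standard', 'small'] (min_width=14, slack=0)
Line 4: ['and', 'bridge'] (min_width=10, slack=4)
Line 5: ['night', 'who', 'a'] (min_width=11, slack=3)
Line 6: ['rock', 'night', 'ant'] (min_width=14, slack=0)
Line 7: ['six', 'fast'] (min_width=8, slack=6)

Answer: |      compound|
|       segment|
|standard small|
|    and bridge|
|   night who a|
|rock night ant|
|      six fast|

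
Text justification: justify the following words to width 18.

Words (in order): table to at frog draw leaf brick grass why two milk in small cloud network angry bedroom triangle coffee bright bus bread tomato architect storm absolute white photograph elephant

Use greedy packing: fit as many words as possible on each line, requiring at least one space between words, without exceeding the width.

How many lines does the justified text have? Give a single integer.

Answer: 12

Derivation:
Line 1: ['table', 'to', 'at', 'frog'] (min_width=16, slack=2)
Line 2: ['draw', 'leaf', 'brick'] (min_width=15, slack=3)
Line 3: ['grass', 'why', 'two', 'milk'] (min_width=18, slack=0)
Line 4: ['in', 'small', 'cloud'] (min_width=14, slack=4)
Line 5: ['network', 'angry'] (min_width=13, slack=5)
Line 6: ['bedroom', 'triangle'] (min_width=16, slack=2)
Line 7: ['coffee', 'bright', 'bus'] (min_width=17, slack=1)
Line 8: ['bread', 'tomato'] (min_width=12, slack=6)
Line 9: ['architect', 'storm'] (min_width=15, slack=3)
Line 10: ['absolute', 'white'] (min_width=14, slack=4)
Line 11: ['photograph'] (min_width=10, slack=8)
Line 12: ['elephant'] (min_width=8, slack=10)
Total lines: 12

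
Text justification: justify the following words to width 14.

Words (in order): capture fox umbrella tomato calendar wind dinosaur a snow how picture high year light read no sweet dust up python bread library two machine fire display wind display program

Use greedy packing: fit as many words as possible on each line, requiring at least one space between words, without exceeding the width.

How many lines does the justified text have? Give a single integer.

Answer: 15

Derivation:
Line 1: ['capture', 'fox'] (min_width=11, slack=3)
Line 2: ['umbrella'] (min_width=8, slack=6)
Line 3: ['tomato'] (min_width=6, slack=8)
Line 4: ['calendar', 'wind'] (min_width=13, slack=1)
Line 5: ['dinosaur', 'a'] (min_width=10, slack=4)
Line 6: ['snow', 'how'] (min_width=8, slack=6)
Line 7: ['picture', 'high'] (min_width=12, slack=2)
Line 8: ['year', 'light'] (min_width=10, slack=4)
Line 9: ['read', 'no', 'sweet'] (min_width=13, slack=1)
Line 10: ['dust', 'up', 'python'] (min_width=14, slack=0)
Line 11: ['bread', 'library'] (min_width=13, slack=1)
Line 12: ['two', 'machine'] (min_width=11, slack=3)
Line 13: ['fire', 'display'] (min_width=12, slack=2)
Line 14: ['wind', 'display'] (min_width=12, slack=2)
Line 15: ['program'] (min_width=7, slack=7)
Total lines: 15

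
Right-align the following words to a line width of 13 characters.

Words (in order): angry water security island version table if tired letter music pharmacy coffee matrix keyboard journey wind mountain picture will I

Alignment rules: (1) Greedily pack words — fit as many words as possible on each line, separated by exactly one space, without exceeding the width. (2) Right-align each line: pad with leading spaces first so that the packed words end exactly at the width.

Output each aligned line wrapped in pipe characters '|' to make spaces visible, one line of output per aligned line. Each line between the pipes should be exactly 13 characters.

Line 1: ['angry', 'water'] (min_width=11, slack=2)
Line 2: ['security'] (min_width=8, slack=5)
Line 3: ['island'] (min_width=6, slack=7)
Line 4: ['version', 'table'] (min_width=13, slack=0)
Line 5: ['if', 'tired'] (min_width=8, slack=5)
Line 6: ['letter', 'music'] (min_width=12, slack=1)
Line 7: ['pharmacy'] (min_width=8, slack=5)
Line 8: ['coffee', 'matrix'] (min_width=13, slack=0)
Line 9: ['keyboard'] (min_width=8, slack=5)
Line 10: ['journey', 'wind'] (min_width=12, slack=1)
Line 11: ['mountain'] (min_width=8, slack=5)
Line 12: ['picture', 'will'] (min_width=12, slack=1)
Line 13: ['I'] (min_width=1, slack=12)

Answer: |  angry water|
|     security|
|       island|
|version table|
|     if tired|
| letter music|
|     pharmacy|
|coffee matrix|
|     keyboard|
| journey wind|
|     mountain|
| picture will|
|            I|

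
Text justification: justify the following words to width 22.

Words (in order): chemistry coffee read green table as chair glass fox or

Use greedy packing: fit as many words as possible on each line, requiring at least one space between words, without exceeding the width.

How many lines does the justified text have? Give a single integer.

Line 1: ['chemistry', 'coffee', 'read'] (min_width=21, slack=1)
Line 2: ['green', 'table', 'as', 'chair'] (min_width=20, slack=2)
Line 3: ['glass', 'fox', 'or'] (min_width=12, slack=10)
Total lines: 3

Answer: 3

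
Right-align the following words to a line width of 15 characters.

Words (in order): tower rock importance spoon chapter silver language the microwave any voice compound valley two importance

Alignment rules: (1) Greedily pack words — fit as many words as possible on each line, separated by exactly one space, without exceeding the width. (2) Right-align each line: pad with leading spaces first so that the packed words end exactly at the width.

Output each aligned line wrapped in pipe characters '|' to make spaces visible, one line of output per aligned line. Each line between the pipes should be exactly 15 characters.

Line 1: ['tower', 'rock'] (min_width=10, slack=5)
Line 2: ['importance'] (min_width=10, slack=5)
Line 3: ['spoon', 'chapter'] (min_width=13, slack=2)
Line 4: ['silver', 'language'] (min_width=15, slack=0)
Line 5: ['the', 'microwave'] (min_width=13, slack=2)
Line 6: ['any', 'voice'] (min_width=9, slack=6)
Line 7: ['compound', 'valley'] (min_width=15, slack=0)
Line 8: ['two', 'importance'] (min_width=14, slack=1)

Answer: |     tower rock|
|     importance|
|  spoon chapter|
|silver language|
|  the microwave|
|      any voice|
|compound valley|
| two importance|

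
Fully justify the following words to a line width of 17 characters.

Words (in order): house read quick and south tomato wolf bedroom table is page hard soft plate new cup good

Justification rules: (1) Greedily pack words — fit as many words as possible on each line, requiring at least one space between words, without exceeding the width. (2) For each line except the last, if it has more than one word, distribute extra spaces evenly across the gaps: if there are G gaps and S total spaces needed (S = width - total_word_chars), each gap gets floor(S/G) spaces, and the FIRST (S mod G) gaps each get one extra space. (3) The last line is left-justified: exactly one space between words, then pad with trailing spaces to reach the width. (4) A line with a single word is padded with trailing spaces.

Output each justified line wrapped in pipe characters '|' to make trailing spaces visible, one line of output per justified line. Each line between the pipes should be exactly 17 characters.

Answer: |house  read quick|
|and  south tomato|
|wolf      bedroom|
|table   is   page|
|hard  soft  plate|
|new cup good     |

Derivation:
Line 1: ['house', 'read', 'quick'] (min_width=16, slack=1)
Line 2: ['and', 'south', 'tomato'] (min_width=16, slack=1)
Line 3: ['wolf', 'bedroom'] (min_width=12, slack=5)
Line 4: ['table', 'is', 'page'] (min_width=13, slack=4)
Line 5: ['hard', 'soft', 'plate'] (min_width=15, slack=2)
Line 6: ['new', 'cup', 'good'] (min_width=12, slack=5)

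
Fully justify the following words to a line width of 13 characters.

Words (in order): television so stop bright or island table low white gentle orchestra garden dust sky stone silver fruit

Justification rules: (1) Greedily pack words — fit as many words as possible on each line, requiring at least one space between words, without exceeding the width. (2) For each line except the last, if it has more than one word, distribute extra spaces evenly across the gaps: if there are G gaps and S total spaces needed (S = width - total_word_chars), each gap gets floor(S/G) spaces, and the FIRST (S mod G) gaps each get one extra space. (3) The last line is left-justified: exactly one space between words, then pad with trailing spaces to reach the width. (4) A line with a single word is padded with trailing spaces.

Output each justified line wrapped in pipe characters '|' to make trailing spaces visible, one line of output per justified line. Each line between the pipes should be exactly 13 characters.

Answer: |television so|
|stop   bright|
|or     island|
|table     low|
|white  gentle|
|orchestra    |
|garden   dust|
|sky     stone|
|silver fruit |

Derivation:
Line 1: ['television', 'so'] (min_width=13, slack=0)
Line 2: ['stop', 'bright'] (min_width=11, slack=2)
Line 3: ['or', 'island'] (min_width=9, slack=4)
Line 4: ['table', 'low'] (min_width=9, slack=4)
Line 5: ['white', 'gentle'] (min_width=12, slack=1)
Line 6: ['orchestra'] (min_width=9, slack=4)
Line 7: ['garden', 'dust'] (min_width=11, slack=2)
Line 8: ['sky', 'stone'] (min_width=9, slack=4)
Line 9: ['silver', 'fruit'] (min_width=12, slack=1)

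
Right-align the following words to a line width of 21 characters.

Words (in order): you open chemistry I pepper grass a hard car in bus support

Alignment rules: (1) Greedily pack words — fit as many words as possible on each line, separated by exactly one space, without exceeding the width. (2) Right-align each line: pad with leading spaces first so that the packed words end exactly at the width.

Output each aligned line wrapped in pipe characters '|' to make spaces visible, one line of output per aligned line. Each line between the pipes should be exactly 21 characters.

Answer: | you open chemistry I|
|  pepper grass a hard|
|   car in bus support|

Derivation:
Line 1: ['you', 'open', 'chemistry', 'I'] (min_width=20, slack=1)
Line 2: ['pepper', 'grass', 'a', 'hard'] (min_width=19, slack=2)
Line 3: ['car', 'in', 'bus', 'support'] (min_width=18, slack=3)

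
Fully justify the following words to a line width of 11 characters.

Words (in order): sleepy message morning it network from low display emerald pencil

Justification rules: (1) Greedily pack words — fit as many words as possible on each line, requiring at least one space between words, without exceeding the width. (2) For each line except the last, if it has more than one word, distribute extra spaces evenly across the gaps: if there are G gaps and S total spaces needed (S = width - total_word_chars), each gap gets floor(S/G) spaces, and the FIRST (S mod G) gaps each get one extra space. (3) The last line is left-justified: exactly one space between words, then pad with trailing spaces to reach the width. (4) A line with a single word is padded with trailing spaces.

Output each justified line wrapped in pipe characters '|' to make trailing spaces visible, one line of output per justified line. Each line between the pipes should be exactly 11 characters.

Line 1: ['sleepy'] (min_width=6, slack=5)
Line 2: ['message'] (min_width=7, slack=4)
Line 3: ['morning', 'it'] (min_width=10, slack=1)
Line 4: ['network'] (min_width=7, slack=4)
Line 5: ['from', 'low'] (min_width=8, slack=3)
Line 6: ['display'] (min_width=7, slack=4)
Line 7: ['emerald'] (min_width=7, slack=4)
Line 8: ['pencil'] (min_width=6, slack=5)

Answer: |sleepy     |
|message    |
|morning  it|
|network    |
|from    low|
|display    |
|emerald    |
|pencil     |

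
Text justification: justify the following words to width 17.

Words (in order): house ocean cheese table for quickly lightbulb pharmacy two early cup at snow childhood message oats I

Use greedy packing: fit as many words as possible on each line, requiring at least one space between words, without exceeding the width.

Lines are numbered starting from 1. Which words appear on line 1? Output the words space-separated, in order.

Line 1: ['house', 'ocean'] (min_width=11, slack=6)
Line 2: ['cheese', 'table', 'for'] (min_width=16, slack=1)
Line 3: ['quickly', 'lightbulb'] (min_width=17, slack=0)
Line 4: ['pharmacy', 'two'] (min_width=12, slack=5)
Line 5: ['early', 'cup', 'at', 'snow'] (min_width=17, slack=0)
Line 6: ['childhood', 'message'] (min_width=17, slack=0)
Line 7: ['oats', 'I'] (min_width=6, slack=11)

Answer: house ocean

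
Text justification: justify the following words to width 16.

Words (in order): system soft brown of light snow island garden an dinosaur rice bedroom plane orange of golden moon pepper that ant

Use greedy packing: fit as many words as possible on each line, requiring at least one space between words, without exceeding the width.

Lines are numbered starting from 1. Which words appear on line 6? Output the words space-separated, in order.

Answer: bedroom plane

Derivation:
Line 1: ['system', 'soft'] (min_width=11, slack=5)
Line 2: ['brown', 'of', 'light'] (min_width=14, slack=2)
Line 3: ['snow', 'island'] (min_width=11, slack=5)
Line 4: ['garden', 'an'] (min_width=9, slack=7)
Line 5: ['dinosaur', 'rice'] (min_width=13, slack=3)
Line 6: ['bedroom', 'plane'] (min_width=13, slack=3)
Line 7: ['orange', 'of', 'golden'] (min_width=16, slack=0)
Line 8: ['moon', 'pepper', 'that'] (min_width=16, slack=0)
Line 9: ['ant'] (min_width=3, slack=13)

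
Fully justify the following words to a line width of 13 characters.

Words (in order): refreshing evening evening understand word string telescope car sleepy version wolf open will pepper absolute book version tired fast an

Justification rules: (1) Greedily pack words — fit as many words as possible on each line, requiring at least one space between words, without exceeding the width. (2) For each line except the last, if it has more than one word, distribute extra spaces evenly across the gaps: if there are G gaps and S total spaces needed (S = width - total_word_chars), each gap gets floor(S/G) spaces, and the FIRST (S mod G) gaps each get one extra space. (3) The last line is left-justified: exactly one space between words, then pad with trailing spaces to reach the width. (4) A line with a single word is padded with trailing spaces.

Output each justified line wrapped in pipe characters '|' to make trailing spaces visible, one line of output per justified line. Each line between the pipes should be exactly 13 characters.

Line 1: ['refreshing'] (min_width=10, slack=3)
Line 2: ['evening'] (min_width=7, slack=6)
Line 3: ['evening'] (min_width=7, slack=6)
Line 4: ['understand'] (min_width=10, slack=3)
Line 5: ['word', 'string'] (min_width=11, slack=2)
Line 6: ['telescope', 'car'] (min_width=13, slack=0)
Line 7: ['sleepy'] (min_width=6, slack=7)
Line 8: ['version', 'wolf'] (min_width=12, slack=1)
Line 9: ['open', 'will'] (min_width=9, slack=4)
Line 10: ['pepper'] (min_width=6, slack=7)
Line 11: ['absolute', 'book'] (min_width=13, slack=0)
Line 12: ['version', 'tired'] (min_width=13, slack=0)
Line 13: ['fast', 'an'] (min_width=7, slack=6)

Answer: |refreshing   |
|evening      |
|evening      |
|understand   |
|word   string|
|telescope car|
|sleepy       |
|version  wolf|
|open     will|
|pepper       |
|absolute book|
|version tired|
|fast an      |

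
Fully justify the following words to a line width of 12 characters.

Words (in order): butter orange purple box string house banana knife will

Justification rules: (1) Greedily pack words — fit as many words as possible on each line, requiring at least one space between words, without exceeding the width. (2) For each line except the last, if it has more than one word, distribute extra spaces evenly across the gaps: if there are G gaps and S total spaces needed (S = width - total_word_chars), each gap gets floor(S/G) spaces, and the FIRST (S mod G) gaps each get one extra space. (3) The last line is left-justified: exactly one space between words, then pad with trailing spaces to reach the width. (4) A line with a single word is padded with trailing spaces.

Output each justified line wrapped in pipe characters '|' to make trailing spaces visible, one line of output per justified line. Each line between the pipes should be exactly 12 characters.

Line 1: ['butter'] (min_width=6, slack=6)
Line 2: ['orange'] (min_width=6, slack=6)
Line 3: ['purple', 'box'] (min_width=10, slack=2)
Line 4: ['string', 'house'] (min_width=12, slack=0)
Line 5: ['banana', 'knife'] (min_width=12, slack=0)
Line 6: ['will'] (min_width=4, slack=8)

Answer: |butter      |
|orange      |
|purple   box|
|string house|
|banana knife|
|will        |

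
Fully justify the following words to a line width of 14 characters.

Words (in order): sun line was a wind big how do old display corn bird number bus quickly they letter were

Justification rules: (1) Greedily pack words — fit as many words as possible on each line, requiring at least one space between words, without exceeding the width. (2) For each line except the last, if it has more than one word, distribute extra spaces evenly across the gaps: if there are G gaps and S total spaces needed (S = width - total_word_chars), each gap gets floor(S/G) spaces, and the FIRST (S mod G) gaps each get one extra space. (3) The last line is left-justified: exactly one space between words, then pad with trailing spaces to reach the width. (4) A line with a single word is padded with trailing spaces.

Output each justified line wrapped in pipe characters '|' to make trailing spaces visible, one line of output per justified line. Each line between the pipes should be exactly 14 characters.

Answer: |sun line was a|
|wind  big  how|
|do old display|
|corn      bird|
|number     bus|
|quickly   they|
|letter were   |

Derivation:
Line 1: ['sun', 'line', 'was', 'a'] (min_width=14, slack=0)
Line 2: ['wind', 'big', 'how'] (min_width=12, slack=2)
Line 3: ['do', 'old', 'display'] (min_width=14, slack=0)
Line 4: ['corn', 'bird'] (min_width=9, slack=5)
Line 5: ['number', 'bus'] (min_width=10, slack=4)
Line 6: ['quickly', 'they'] (min_width=12, slack=2)
Line 7: ['letter', 'were'] (min_width=11, slack=3)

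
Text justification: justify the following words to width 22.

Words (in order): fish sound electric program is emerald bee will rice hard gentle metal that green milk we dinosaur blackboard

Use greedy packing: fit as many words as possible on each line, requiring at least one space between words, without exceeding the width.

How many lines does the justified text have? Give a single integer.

Line 1: ['fish', 'sound', 'electric'] (min_width=19, slack=3)
Line 2: ['program', 'is', 'emerald', 'bee'] (min_width=22, slack=0)
Line 3: ['will', 'rice', 'hard', 'gentle'] (min_width=21, slack=1)
Line 4: ['metal', 'that', 'green', 'milk'] (min_width=21, slack=1)
Line 5: ['we', 'dinosaur', 'blackboard'] (min_width=22, slack=0)
Total lines: 5

Answer: 5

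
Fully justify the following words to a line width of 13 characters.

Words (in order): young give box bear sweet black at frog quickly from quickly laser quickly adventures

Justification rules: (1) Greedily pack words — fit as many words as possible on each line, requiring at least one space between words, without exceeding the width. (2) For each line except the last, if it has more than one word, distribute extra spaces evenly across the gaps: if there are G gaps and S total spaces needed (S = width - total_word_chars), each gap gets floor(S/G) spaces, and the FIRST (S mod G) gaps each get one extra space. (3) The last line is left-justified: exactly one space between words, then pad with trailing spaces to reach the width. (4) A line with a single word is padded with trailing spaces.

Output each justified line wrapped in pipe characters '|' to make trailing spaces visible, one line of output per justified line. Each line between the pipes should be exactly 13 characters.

Line 1: ['young', 'give'] (min_width=10, slack=3)
Line 2: ['box', 'bear'] (min_width=8, slack=5)
Line 3: ['sweet', 'black'] (min_width=11, slack=2)
Line 4: ['at', 'frog'] (min_width=7, slack=6)
Line 5: ['quickly', 'from'] (min_width=12, slack=1)
Line 6: ['quickly', 'laser'] (min_width=13, slack=0)
Line 7: ['quickly'] (min_width=7, slack=6)
Line 8: ['adventures'] (min_width=10, slack=3)

Answer: |young    give|
|box      bear|
|sweet   black|
|at       frog|
|quickly  from|
|quickly laser|
|quickly      |
|adventures   |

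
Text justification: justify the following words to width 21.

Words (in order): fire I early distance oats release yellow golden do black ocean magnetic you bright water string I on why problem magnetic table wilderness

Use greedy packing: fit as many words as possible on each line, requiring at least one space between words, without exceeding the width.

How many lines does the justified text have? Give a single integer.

Line 1: ['fire', 'I', 'early', 'distance'] (min_width=21, slack=0)
Line 2: ['oats', 'release', 'yellow'] (min_width=19, slack=2)
Line 3: ['golden', 'do', 'black', 'ocean'] (min_width=21, slack=0)
Line 4: ['magnetic', 'you', 'bright'] (min_width=19, slack=2)
Line 5: ['water', 'string', 'I', 'on', 'why'] (min_width=21, slack=0)
Line 6: ['problem', 'magnetic'] (min_width=16, slack=5)
Line 7: ['table', 'wilderness'] (min_width=16, slack=5)
Total lines: 7

Answer: 7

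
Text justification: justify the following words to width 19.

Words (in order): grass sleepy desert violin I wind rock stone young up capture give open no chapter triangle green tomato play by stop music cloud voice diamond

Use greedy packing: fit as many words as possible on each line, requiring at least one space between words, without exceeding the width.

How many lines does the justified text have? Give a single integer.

Line 1: ['grass', 'sleepy', 'desert'] (min_width=19, slack=0)
Line 2: ['violin', 'I', 'wind', 'rock'] (min_width=18, slack=1)
Line 3: ['stone', 'young', 'up'] (min_width=14, slack=5)
Line 4: ['capture', 'give', 'open'] (min_width=17, slack=2)
Line 5: ['no', 'chapter', 'triangle'] (min_width=19, slack=0)
Line 6: ['green', 'tomato', 'play'] (min_width=17, slack=2)
Line 7: ['by', 'stop', 'music', 'cloud'] (min_width=19, slack=0)
Line 8: ['voice', 'diamond'] (min_width=13, slack=6)
Total lines: 8

Answer: 8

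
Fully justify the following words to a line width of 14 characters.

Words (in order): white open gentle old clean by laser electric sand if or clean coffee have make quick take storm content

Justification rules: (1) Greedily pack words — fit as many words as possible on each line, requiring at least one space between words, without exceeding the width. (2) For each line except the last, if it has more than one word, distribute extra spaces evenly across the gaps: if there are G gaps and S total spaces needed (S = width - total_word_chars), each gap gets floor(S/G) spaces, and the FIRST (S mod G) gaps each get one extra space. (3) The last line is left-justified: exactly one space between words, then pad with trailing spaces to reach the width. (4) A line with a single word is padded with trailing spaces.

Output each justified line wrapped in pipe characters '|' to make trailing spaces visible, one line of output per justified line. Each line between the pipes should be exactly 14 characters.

Answer: |white     open|
|gentle     old|
|clean by laser|
|electric  sand|
|if   or  clean|
|coffee    have|
|make     quick|
|take     storm|
|content       |

Derivation:
Line 1: ['white', 'open'] (min_width=10, slack=4)
Line 2: ['gentle', 'old'] (min_width=10, slack=4)
Line 3: ['clean', 'by', 'laser'] (min_width=14, slack=0)
Line 4: ['electric', 'sand'] (min_width=13, slack=1)
Line 5: ['if', 'or', 'clean'] (min_width=11, slack=3)
Line 6: ['coffee', 'have'] (min_width=11, slack=3)
Line 7: ['make', 'quick'] (min_width=10, slack=4)
Line 8: ['take', 'storm'] (min_width=10, slack=4)
Line 9: ['content'] (min_width=7, slack=7)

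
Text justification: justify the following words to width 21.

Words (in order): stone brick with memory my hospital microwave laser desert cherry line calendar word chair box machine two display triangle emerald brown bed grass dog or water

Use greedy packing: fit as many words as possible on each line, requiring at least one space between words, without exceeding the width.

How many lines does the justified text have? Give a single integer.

Line 1: ['stone', 'brick', 'with'] (min_width=16, slack=5)
Line 2: ['memory', 'my', 'hospital'] (min_width=18, slack=3)
Line 3: ['microwave', 'laser'] (min_width=15, slack=6)
Line 4: ['desert', 'cherry', 'line'] (min_width=18, slack=3)
Line 5: ['calendar', 'word', 'chair'] (min_width=19, slack=2)
Line 6: ['box', 'machine', 'two'] (min_width=15, slack=6)
Line 7: ['display', 'triangle'] (min_width=16, slack=5)
Line 8: ['emerald', 'brown', 'bed'] (min_width=17, slack=4)
Line 9: ['grass', 'dog', 'or', 'water'] (min_width=18, slack=3)
Total lines: 9

Answer: 9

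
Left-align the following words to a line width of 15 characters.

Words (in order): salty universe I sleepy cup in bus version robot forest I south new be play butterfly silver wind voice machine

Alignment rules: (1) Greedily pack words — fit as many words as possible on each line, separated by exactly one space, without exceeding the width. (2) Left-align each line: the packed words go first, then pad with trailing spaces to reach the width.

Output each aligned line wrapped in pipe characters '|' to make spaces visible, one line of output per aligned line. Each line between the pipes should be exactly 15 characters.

Answer: |salty universe |
|I sleepy cup in|
|bus version    |
|robot forest I |
|south new be   |
|play butterfly |
|silver wind    |
|voice machine  |

Derivation:
Line 1: ['salty', 'universe'] (min_width=14, slack=1)
Line 2: ['I', 'sleepy', 'cup', 'in'] (min_width=15, slack=0)
Line 3: ['bus', 'version'] (min_width=11, slack=4)
Line 4: ['robot', 'forest', 'I'] (min_width=14, slack=1)
Line 5: ['south', 'new', 'be'] (min_width=12, slack=3)
Line 6: ['play', 'butterfly'] (min_width=14, slack=1)
Line 7: ['silver', 'wind'] (min_width=11, slack=4)
Line 8: ['voice', 'machine'] (min_width=13, slack=2)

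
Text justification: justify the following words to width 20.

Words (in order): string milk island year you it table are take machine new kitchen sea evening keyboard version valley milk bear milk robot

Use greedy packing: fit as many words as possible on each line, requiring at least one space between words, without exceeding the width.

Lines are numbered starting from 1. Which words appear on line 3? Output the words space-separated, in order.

Line 1: ['string', 'milk', 'island'] (min_width=18, slack=2)
Line 2: ['year', 'you', 'it', 'table'] (min_width=17, slack=3)
Line 3: ['are', 'take', 'machine', 'new'] (min_width=20, slack=0)
Line 4: ['kitchen', 'sea', 'evening'] (min_width=19, slack=1)
Line 5: ['keyboard', 'version'] (min_width=16, slack=4)
Line 6: ['valley', 'milk', 'bear'] (min_width=16, slack=4)
Line 7: ['milk', 'robot'] (min_width=10, slack=10)

Answer: are take machine new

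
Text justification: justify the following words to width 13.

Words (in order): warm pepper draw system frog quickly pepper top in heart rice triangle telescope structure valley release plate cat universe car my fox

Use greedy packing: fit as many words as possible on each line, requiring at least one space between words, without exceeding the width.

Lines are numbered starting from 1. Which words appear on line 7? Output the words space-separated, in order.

Line 1: ['warm', 'pepper'] (min_width=11, slack=2)
Line 2: ['draw', 'system'] (min_width=11, slack=2)
Line 3: ['frog', 'quickly'] (min_width=12, slack=1)
Line 4: ['pepper', 'top', 'in'] (min_width=13, slack=0)
Line 5: ['heart', 'rice'] (min_width=10, slack=3)
Line 6: ['triangle'] (min_width=8, slack=5)
Line 7: ['telescope'] (min_width=9, slack=4)
Line 8: ['structure'] (min_width=9, slack=4)
Line 9: ['valley'] (min_width=6, slack=7)
Line 10: ['release', 'plate'] (min_width=13, slack=0)
Line 11: ['cat', 'universe'] (min_width=12, slack=1)
Line 12: ['car', 'my', 'fox'] (min_width=10, slack=3)

Answer: telescope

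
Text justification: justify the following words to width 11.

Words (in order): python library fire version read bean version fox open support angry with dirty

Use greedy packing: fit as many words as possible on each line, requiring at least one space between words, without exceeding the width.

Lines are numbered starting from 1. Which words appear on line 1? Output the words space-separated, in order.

Answer: python

Derivation:
Line 1: ['python'] (min_width=6, slack=5)
Line 2: ['library'] (min_width=7, slack=4)
Line 3: ['fire'] (min_width=4, slack=7)
Line 4: ['version'] (min_width=7, slack=4)
Line 5: ['read', 'bean'] (min_width=9, slack=2)
Line 6: ['version', 'fox'] (min_width=11, slack=0)
Line 7: ['open'] (min_width=4, slack=7)
Line 8: ['support'] (min_width=7, slack=4)
Line 9: ['angry', 'with'] (min_width=10, slack=1)
Line 10: ['dirty'] (min_width=5, slack=6)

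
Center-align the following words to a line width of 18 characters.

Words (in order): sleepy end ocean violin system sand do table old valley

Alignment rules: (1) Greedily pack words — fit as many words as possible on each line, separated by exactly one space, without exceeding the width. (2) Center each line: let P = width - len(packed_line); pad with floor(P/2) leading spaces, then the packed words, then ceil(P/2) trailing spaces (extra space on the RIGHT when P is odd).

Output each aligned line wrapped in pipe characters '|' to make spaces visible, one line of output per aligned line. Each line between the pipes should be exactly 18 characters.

Answer: | sleepy end ocean |
|violin system sand|
|   do table old   |
|      valley      |

Derivation:
Line 1: ['sleepy', 'end', 'ocean'] (min_width=16, slack=2)
Line 2: ['violin', 'system', 'sand'] (min_width=18, slack=0)
Line 3: ['do', 'table', 'old'] (min_width=12, slack=6)
Line 4: ['valley'] (min_width=6, slack=12)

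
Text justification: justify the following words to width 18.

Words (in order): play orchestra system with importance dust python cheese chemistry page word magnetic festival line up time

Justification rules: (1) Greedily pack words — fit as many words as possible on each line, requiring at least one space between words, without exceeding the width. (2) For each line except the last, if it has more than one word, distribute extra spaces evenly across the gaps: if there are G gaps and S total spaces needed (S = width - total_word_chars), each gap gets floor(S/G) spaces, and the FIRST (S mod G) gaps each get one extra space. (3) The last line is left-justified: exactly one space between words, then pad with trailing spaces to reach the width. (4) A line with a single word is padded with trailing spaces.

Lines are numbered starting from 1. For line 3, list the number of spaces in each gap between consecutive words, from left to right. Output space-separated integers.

Line 1: ['play', 'orchestra'] (min_width=14, slack=4)
Line 2: ['system', 'with'] (min_width=11, slack=7)
Line 3: ['importance', 'dust'] (min_width=15, slack=3)
Line 4: ['python', 'cheese'] (min_width=13, slack=5)
Line 5: ['chemistry', 'page'] (min_width=14, slack=4)
Line 6: ['word', 'magnetic'] (min_width=13, slack=5)
Line 7: ['festival', 'line', 'up'] (min_width=16, slack=2)
Line 8: ['time'] (min_width=4, slack=14)

Answer: 4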